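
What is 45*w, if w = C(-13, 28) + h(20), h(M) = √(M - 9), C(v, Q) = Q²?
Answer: 35280 + 45*√11 ≈ 35429.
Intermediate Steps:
h(M) = √(-9 + M)
w = 784 + √11 (w = 28² + √(-9 + 20) = 784 + √11 ≈ 787.32)
45*w = 45*(784 + √11) = 35280 + 45*√11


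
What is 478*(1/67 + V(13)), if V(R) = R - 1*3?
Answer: 320738/67 ≈ 4787.1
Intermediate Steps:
V(R) = -3 + R (V(R) = R - 3 = -3 + R)
478*(1/67 + V(13)) = 478*(1/67 + (-3 + 13)) = 478*(1/67 + 10) = 478*(671/67) = 320738/67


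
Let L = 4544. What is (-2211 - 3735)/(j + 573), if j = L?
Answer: -5946/5117 ≈ -1.1620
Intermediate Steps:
j = 4544
(-2211 - 3735)/(j + 573) = (-2211 - 3735)/(4544 + 573) = -5946/5117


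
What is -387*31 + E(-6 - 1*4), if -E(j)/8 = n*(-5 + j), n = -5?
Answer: -12597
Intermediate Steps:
E(j) = -200 + 40*j (E(j) = -(-40)*(-5 + j) = -8*(25 - 5*j) = -200 + 40*j)
-387*31 + E(-6 - 1*4) = -387*31 + (-200 + 40*(-6 - 1*4)) = -11997 + (-200 + 40*(-6 - 4)) = -11997 + (-200 + 40*(-10)) = -11997 + (-200 - 400) = -11997 - 600 = -12597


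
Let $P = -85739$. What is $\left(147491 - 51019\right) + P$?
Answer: $10733$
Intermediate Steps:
$\left(147491 - 51019\right) + P = \left(147491 - 51019\right) - 85739 = 96472 - 85739 = 10733$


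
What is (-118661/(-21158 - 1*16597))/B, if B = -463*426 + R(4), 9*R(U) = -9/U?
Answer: -474644/29786920515 ≈ -1.5935e-5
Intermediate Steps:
R(U) = -1/U (R(U) = (-9/U)/9 = -1/U)
B = -788953/4 (B = -463*426 - 1/4 = -197238 - 1*1/4 = -197238 - 1/4 = -788953/4 ≈ -1.9724e+5)
(-118661/(-21158 - 1*16597))/B = (-118661/(-21158 - 1*16597))/(-788953/4) = -118661/(-21158 - 16597)*(-4/788953) = -118661/(-37755)*(-4/788953) = -118661*(-1/37755)*(-4/788953) = (118661/37755)*(-4/788953) = -474644/29786920515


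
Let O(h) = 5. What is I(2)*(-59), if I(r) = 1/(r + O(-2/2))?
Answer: -59/7 ≈ -8.4286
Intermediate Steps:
I(r) = 1/(5 + r) (I(r) = 1/(r + 5) = 1/(5 + r))
I(2)*(-59) = -59/(5 + 2) = -59/7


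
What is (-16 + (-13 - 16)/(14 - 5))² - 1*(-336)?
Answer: 57145/81 ≈ 705.49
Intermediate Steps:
(-16 + (-13 - 16)/(14 - 5))² - 1*(-336) = (-16 - 29/9)² + 336 = (-173/9)² + 336 = 29929/81 + 336 = 57145/81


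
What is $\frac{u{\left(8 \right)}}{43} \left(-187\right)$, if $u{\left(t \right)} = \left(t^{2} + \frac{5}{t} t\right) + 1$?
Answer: $- \frac{13090}{43} \approx -304.42$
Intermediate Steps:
$u{\left(t \right)} = 6 + t^{2}$ ($u{\left(t \right)} = \left(t^{2} + 5\right) + 1 = \left(5 + t^{2}\right) + 1 = 6 + t^{2}$)
$\frac{u{\left(8 \right)}}{43} \left(-187\right) = \frac{6 + 8^{2}}{43} \left(-187\right) = \left(6 + 64\right) \frac{1}{43} \left(-187\right) = 70 \cdot \frac{1}{43} \left(-187\right) = \frac{70}{43} \left(-187\right) = - \frac{13090}{43}$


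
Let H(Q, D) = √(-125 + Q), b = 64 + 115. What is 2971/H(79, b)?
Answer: -2971*I*√46/46 ≈ -438.05*I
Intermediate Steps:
b = 179
2971/H(79, b) = 2971/(√(-125 + 79)) = 2971/(√(-46)) = 2971/((I*√46)) = 2971*(-I*√46/46) = -2971*I*√46/46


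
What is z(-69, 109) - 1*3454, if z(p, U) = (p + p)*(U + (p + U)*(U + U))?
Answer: -1221856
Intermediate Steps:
z(p, U) = 2*p*(U + 2*U*(U + p)) (z(p, U) = (2*p)*(U + (U + p)*(2*U)) = (2*p)*(U + 2*U*(U + p)) = 2*p*(U + 2*U*(U + p)))
z(-69, 109) - 1*3454 = 2*109*(-69)*(1 + 2*109 + 2*(-69)) - 1*3454 = 2*109*(-69)*(1 + 218 - 138) - 3454 = 2*109*(-69)*81 - 3454 = -1218402 - 3454 = -1221856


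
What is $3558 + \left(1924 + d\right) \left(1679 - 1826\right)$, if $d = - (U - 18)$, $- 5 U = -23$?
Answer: $- \frac{1406199}{5} \approx -2.8124 \cdot 10^{5}$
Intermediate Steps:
$U = \frac{23}{5}$ ($U = \left(- \frac{1}{5}\right) \left(-23\right) = \frac{23}{5} \approx 4.6$)
$d = \frac{67}{5}$ ($d = - (\frac{23}{5} - 18) = \left(-1\right) \left(- \frac{67}{5}\right) = \frac{67}{5} \approx 13.4$)
$3558 + \left(1924 + d\right) \left(1679 - 1826\right) = 3558 + \left(1924 + \frac{67}{5}\right) \left(1679 - 1826\right) = 3558 + \frac{9687}{5} \left(-147\right) = 3558 - \frac{1423989}{5} = - \frac{1406199}{5}$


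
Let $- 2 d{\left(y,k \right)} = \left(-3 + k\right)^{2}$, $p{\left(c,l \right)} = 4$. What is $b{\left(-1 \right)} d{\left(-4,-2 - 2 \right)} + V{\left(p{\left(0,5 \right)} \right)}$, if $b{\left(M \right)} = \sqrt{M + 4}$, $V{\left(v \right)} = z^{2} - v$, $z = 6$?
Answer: $32 - \frac{49 \sqrt{3}}{2} \approx -10.435$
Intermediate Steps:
$d{\left(y,k \right)} = - \frac{\left(-3 + k\right)^{2}}{2}$
$V{\left(v \right)} = 36 - v$ ($V{\left(v \right)} = 6^{2} - v = 36 - v$)
$b{\left(M \right)} = \sqrt{4 + M}$
$b{\left(-1 \right)} d{\left(-4,-2 - 2 \right)} + V{\left(p{\left(0,5 \right)} \right)} = \sqrt{4 - 1} \left(- \frac{\left(-3 - 4\right)^{2}}{2}\right) + \left(36 - 4\right) = \sqrt{3} \left(- \frac{\left(-3 - 4\right)^{2}}{2}\right) + \left(36 - 4\right) = \sqrt{3} \left(- \frac{\left(-7\right)^{2}}{2}\right) + 32 = \sqrt{3} \left(\left(- \frac{1}{2}\right) 49\right) + 32 = \sqrt{3} \left(- \frac{49}{2}\right) + 32 = - \frac{49 \sqrt{3}}{2} + 32 = 32 - \frac{49 \sqrt{3}}{2}$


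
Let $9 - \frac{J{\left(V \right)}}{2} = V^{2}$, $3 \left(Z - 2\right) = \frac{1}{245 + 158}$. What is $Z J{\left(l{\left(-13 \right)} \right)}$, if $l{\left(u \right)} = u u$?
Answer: $- \frac{138134576}{1209} \approx -1.1426 \cdot 10^{5}$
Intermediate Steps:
$Z = \frac{2419}{1209}$ ($Z = 2 + \frac{1}{3 \left(245 + 158\right)} = 2 + \frac{1}{3 \cdot 403} = 2 + \frac{1}{3} \cdot \frac{1}{403} = 2 + \frac{1}{1209} = \frac{2419}{1209} \approx 2.0008$)
$l{\left(u \right)} = u^{2}$
$J{\left(V \right)} = 18 - 2 V^{2}$
$Z J{\left(l{\left(-13 \right)} \right)} = \frac{2419 \left(18 - 2 \left(\left(-13\right)^{2}\right)^{2}\right)}{1209} = \frac{2419 \left(18 - 2 \cdot 169^{2}\right)}{1209} = \frac{2419 \left(18 - 57122\right)}{1209} = \frac{2419}{1209} \left(-57104\right) = - \frac{138134576}{1209}$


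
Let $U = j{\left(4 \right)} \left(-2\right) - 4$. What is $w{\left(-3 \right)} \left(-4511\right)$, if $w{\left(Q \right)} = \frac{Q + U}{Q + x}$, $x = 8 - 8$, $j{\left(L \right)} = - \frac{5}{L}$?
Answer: $- \frac{13533}{2} \approx -6766.5$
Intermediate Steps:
$x = 0$ ($x = 8 - 8 = 0$)
$U = - \frac{3}{2}$ ($U = - \frac{5}{4} \left(-2\right) - 4 = \left(-5\right) \frac{1}{4} \left(-2\right) - 4 = \left(- \frac{5}{4}\right) \left(-2\right) - 4 = \frac{5}{2} - 4 = - \frac{3}{2} \approx -1.5$)
$w{\left(Q \right)} = \frac{- \frac{3}{2} + Q}{Q}$ ($w{\left(Q \right)} = \frac{Q - \frac{3}{2}}{Q + 0} = \frac{- \frac{3}{2} + Q}{Q}$)
$w{\left(-3 \right)} \left(-4511\right) = \frac{- \frac{3}{2} - 3}{-3} \left(-4511\right) = \left(- \frac{1}{3}\right) \left(- \frac{9}{2}\right) \left(-4511\right) = \frac{3}{2} \left(-4511\right) = - \frac{13533}{2}$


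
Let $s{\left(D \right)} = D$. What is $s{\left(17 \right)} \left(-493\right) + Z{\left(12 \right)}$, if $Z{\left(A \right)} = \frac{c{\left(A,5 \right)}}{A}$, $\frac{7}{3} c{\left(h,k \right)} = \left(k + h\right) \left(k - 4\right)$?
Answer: $- \frac{234651}{28} \approx -8380.4$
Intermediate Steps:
$c{\left(h,k \right)} = \frac{3 \left(-4 + k\right) \left(h + k\right)}{7}$ ($c{\left(h,k \right)} = \frac{3 \left(k + h\right) \left(k - 4\right)}{7} = \frac{3 \left(h + k\right) \left(-4 + k\right)}{7} = \frac{3 \left(-4 + k\right) \left(h + k\right)}{7}$)
$Z{\left(A \right)} = \frac{\frac{15}{7} + \frac{3 A}{7}}{A}$ ($Z{\left(A \right)} = \frac{- \frac{12 A}{7} - \frac{60}{7} + \frac{3 \cdot 5^{2}}{7} + \frac{3}{7} A 5}{A} = \frac{- \frac{12 A}{7} - \frac{60}{7} + \frac{3}{7} \cdot 25 + \frac{15 A}{7}}{A} = \frac{- \frac{12 A}{7} - \frac{60}{7} + \frac{75}{7} + \frac{15 A}{7}}{A} = \frac{\frac{15}{7} + \frac{3 A}{7}}{A}$)
$s{\left(17 \right)} \left(-493\right) + Z{\left(12 \right)} = 17 \left(-493\right) + \frac{3 \left(5 + 12\right)}{7 \cdot 12} = -8381 + \frac{3}{7} \cdot \frac{1}{12} \cdot 17 = -8381 + \frac{17}{28} = - \frac{234651}{28}$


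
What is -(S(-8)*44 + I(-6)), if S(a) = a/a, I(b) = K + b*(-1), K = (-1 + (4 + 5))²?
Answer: -114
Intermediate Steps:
K = 64 (K = (-1 + 9)² = 8² = 64)
I(b) = 64 - b (I(b) = 64 + b*(-1) = 64 - b)
S(a) = 1
-(S(-8)*44 + I(-6)) = -(1*44 + (64 - 1*(-6))) = -(44 + (64 + 6)) = -(44 + 70) = -1*114 = -114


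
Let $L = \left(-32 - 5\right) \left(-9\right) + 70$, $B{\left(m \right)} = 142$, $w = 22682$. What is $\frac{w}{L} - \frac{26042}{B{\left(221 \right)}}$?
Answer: $- \frac{3637041}{28613} \approx -127.11$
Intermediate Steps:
$L = 403$ ($L = \left(-37\right) \left(-9\right) + 70 = 333 + 70 = 403$)
$\frac{w}{L} - \frac{26042}{B{\left(221 \right)}} = \frac{22682}{403} - \frac{26042}{142} = 22682 \cdot \frac{1}{403} - \frac{13021}{71} = \frac{22682}{403} - \frac{13021}{71} = - \frac{3637041}{28613}$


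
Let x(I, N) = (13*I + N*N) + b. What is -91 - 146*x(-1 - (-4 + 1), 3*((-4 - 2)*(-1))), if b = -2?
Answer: -50899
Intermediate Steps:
x(I, N) = -2 + N**2 + 13*I (x(I, N) = (13*I + N*N) - 2 = (13*I + N**2) - 2 = (N**2 + 13*I) - 2 = -2 + N**2 + 13*I)
-91 - 146*x(-1 - (-4 + 1), 3*((-4 - 2)*(-1))) = -91 - 146*(-2 + (3*((-4 - 2)*(-1)))**2 + 13*(-1 - (-4 + 1))) = -91 - 146*(-2 + (3*(-6*(-1)))**2 + 13*(-1 - 1*(-3))) = -91 - 146*(-2 + (3*6)**2 + 13*(-1 + 3)) = -91 - 146*(-2 + 18**2 + 13*2) = -91 - 146*(-2 + 324 + 26) = -91 - 146*348 = -91 - 50808 = -50899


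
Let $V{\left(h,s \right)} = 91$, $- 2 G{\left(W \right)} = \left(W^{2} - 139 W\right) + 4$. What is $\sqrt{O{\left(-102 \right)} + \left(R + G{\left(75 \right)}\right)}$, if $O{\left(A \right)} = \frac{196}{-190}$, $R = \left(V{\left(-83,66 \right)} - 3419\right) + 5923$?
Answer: $\frac{3 \sqrt{5005835}}{95} \approx 70.654$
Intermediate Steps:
$G{\left(W \right)} = -2 - \frac{W^{2}}{2} + \frac{139 W}{2}$ ($G{\left(W \right)} = - \frac{\left(W^{2} - 139 W\right) + 4}{2} = - \frac{4 + W^{2} - 139 W}{2} = -2 - \frac{W^{2}}{2} + \frac{139 W}{2}$)
$R = 2595$ ($R = \left(91 - 3419\right) + 5923 = -3328 + 5923 = 2595$)
$O{\left(A \right)} = - \frac{98}{95}$ ($O{\left(A \right)} = 196 \left(- \frac{1}{190}\right) = - \frac{98}{95}$)
$\sqrt{O{\left(-102 \right)} + \left(R + G{\left(75 \right)}\right)} = \sqrt{- \frac{98}{95} + \left(2595 - \left(- \frac{10421}{2} + \frac{5625}{2}\right)\right)} = \sqrt{- \frac{98}{95} + \left(2595 - -2398\right)} = \sqrt{- \frac{98}{95} + \left(2595 + 2398\right)} = \sqrt{- \frac{98}{95} + 4993} = \sqrt{\frac{474237}{95}} = \frac{3 \sqrt{5005835}}{95}$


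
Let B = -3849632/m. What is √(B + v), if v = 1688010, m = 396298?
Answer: √66275999457184426/198149 ≈ 1299.2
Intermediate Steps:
B = -1924816/198149 (B = -3849632/396298 = -3849632*1/396298 = -1924816/198149 ≈ -9.7140)
√(B + v) = √(-1924816/198149 + 1688010) = √(334475568674/198149) = √66275999457184426/198149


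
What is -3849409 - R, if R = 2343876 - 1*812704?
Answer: -5380581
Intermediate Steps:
R = 1531172 (R = 2343876 - 812704 = 1531172)
-3849409 - R = -3849409 - 1*1531172 = -3849409 - 1531172 = -5380581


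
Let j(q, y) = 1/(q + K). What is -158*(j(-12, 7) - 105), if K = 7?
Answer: 83108/5 ≈ 16622.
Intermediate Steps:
j(q, y) = 1/(7 + q) (j(q, y) = 1/(q + 7) = 1/(7 + q))
-158*(j(-12, 7) - 105) = -158*(1/(7 - 12) - 105) = -158*(1/(-5) - 105) = -158*(-1/5 - 105) = -158*(-526/5) = 83108/5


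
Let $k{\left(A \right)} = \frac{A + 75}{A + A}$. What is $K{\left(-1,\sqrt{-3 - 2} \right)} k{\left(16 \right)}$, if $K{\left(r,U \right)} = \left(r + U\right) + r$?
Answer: $- \frac{91}{16} + \frac{91 i \sqrt{5}}{32} \approx -5.6875 + 6.3588 i$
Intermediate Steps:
$k{\left(A \right)} = \frac{75 + A}{2 A}$
$K{\left(r,U \right)} = U + 2 r$ ($K{\left(r,U \right)} = \left(U + r\right) + r = U + 2 r$)
$K{\left(-1,\sqrt{-3 - 2} \right)} k{\left(16 \right)} = \left(\sqrt{-3 - 2} + 2 \left(-1\right)\right) \frac{75 + 16}{2 \cdot 16} = \left(\sqrt{-5} - 2\right) \frac{1}{2} \cdot \frac{1}{16} \cdot 91 = \left(i \sqrt{5} - 2\right) \frac{91}{32} = \left(-2 + i \sqrt{5}\right) \frac{91}{32} = - \frac{91}{16} + \frac{91 i \sqrt{5}}{32}$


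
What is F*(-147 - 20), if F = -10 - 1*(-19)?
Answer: -1503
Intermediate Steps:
F = 9 (F = -10 + 19 = 9)
F*(-147 - 20) = 9*(-147 - 20) = 9*(-167) = -1503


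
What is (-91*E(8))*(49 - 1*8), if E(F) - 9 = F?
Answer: -63427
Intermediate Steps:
E(F) = 9 + F
(-91*E(8))*(49 - 1*8) = (-91*(9 + 8))*(49 - 1*8) = (-91*17)*(49 - 8) = -1547*41 = -63427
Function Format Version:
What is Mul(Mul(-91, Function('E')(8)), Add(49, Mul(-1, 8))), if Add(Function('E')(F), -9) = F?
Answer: -63427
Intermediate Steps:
Function('E')(F) = Add(9, F)
Mul(Mul(-91, Function('E')(8)), Add(49, Mul(-1, 8))) = Mul(Mul(-91, Add(9, 8)), Add(49, Mul(-1, 8))) = Mul(Mul(-91, 17), Add(49, -8)) = Mul(-1547, 41) = -63427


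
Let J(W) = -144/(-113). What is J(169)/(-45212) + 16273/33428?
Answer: 20783306839/42695545292 ≈ 0.48678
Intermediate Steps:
J(W) = 144/113 (J(W) = -144*(-1/113) = 144/113)
J(169)/(-45212) + 16273/33428 = (144/113)/(-45212) + 16273/33428 = (144/113)*(-1/45212) + 16273*(1/33428) = -36/1277239 + 16273/33428 = 20783306839/42695545292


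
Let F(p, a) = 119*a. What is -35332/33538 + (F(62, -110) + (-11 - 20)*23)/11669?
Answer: -437607061/195677461 ≈ -2.2364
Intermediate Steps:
-35332/33538 + (F(62, -110) + (-11 - 20)*23)/11669 = -35332/33538 + (119*(-110) + (-11 - 20)*23)/11669 = -35332*1/33538 + (-13090 - 31*23)*(1/11669) = -17666/16769 + (-13090 - 713)*(1/11669) = -17666/16769 - 13803*1/11669 = -17666/16769 - 13803/11669 = -437607061/195677461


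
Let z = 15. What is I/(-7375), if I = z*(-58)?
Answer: 174/1475 ≈ 0.11797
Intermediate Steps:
I = -870 (I = 15*(-58) = -870)
I/(-7375) = -870/(-7375) = -870*(-1/7375) = 174/1475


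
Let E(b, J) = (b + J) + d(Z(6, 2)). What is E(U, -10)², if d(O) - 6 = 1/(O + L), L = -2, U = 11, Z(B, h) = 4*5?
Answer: 16129/324 ≈ 49.781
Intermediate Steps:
Z(B, h) = 20
d(O) = 6 + 1/(-2 + O) (d(O) = 6 + 1/(O - 2) = 6 + 1/(-2 + O))
E(b, J) = 109/18 + J + b (E(b, J) = (b + J) + (-11 + 6*20)/(-2 + 20) = (J + b) + (-11 + 120)/18 = (J + b) + (1/18)*109 = (J + b) + 109/18 = 109/18 + J + b)
E(U, -10)² = (109/18 - 10 + 11)² = (127/18)² = 16129/324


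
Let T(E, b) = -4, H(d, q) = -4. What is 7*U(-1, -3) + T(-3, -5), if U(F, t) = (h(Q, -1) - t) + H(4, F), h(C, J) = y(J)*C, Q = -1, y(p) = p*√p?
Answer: -11 + 7*I ≈ -11.0 + 7.0*I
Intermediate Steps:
y(p) = p^(3/2)
h(C, J) = C*J^(3/2) (h(C, J) = J^(3/2)*C = C*J^(3/2))
U(F, t) = -4 + I - t (U(F, t) = (-(-1)^(3/2) - t) - 4 = (-(-1)*I - t) - 4 = (I - t) - 4 = -4 + I - t)
7*U(-1, -3) + T(-3, -5) = 7*(-4 + I - 1*(-3)) - 4 = 7*(-4 + I + 3) - 4 = 7*(-1 + I) - 4 = (-7 + 7*I) - 4 = -11 + 7*I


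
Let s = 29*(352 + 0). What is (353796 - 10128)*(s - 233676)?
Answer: -76798800624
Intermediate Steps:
s = 10208 (s = 29*352 = 10208)
(353796 - 10128)*(s - 233676) = (353796 - 10128)*(10208 - 233676) = 343668*(-223468) = -76798800624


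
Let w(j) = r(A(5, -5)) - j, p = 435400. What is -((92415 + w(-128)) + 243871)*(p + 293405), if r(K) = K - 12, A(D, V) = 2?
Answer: -245172917220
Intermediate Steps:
r(K) = -12 + K
w(j) = -10 - j (w(j) = (-12 + 2) - j = -10 - j)
-((92415 + w(-128)) + 243871)*(p + 293405) = -((92415 + (-10 - 1*(-128))) + 243871)*(435400 + 293405) = -((92415 + (-10 + 128)) + 243871)*728805 = -((92415 + 118) + 243871)*728805 = -(92533 + 243871)*728805 = -336404*728805 = -1*245172917220 = -245172917220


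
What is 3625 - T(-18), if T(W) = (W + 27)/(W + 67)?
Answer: 177616/49 ≈ 3624.8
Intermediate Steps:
T(W) = (27 + W)/(67 + W)
3625 - T(-18) = 3625 - (27 - 18)/(67 - 18) = 3625 - 9/49 = 177616/49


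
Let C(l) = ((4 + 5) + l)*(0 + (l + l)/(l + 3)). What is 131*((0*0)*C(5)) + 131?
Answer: 131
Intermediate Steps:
C(l) = 2*l*(9 + l)/(3 + l) (C(l) = (9 + l)*(0 + (2*l)/(3 + l)) = (9 + l)*(0 + 2*l/(3 + l)) = (9 + l)*(2*l/(3 + l)) = 2*l*(9 + l)/(3 + l))
131*((0*0)*C(5)) + 131 = 131*((0*0)*(2*5*(9 + 5)/(3 + 5))) + 131 = 131*(0*(2*5*14/8)) + 131 = 131*(0*(2*5*(1/8)*14)) + 131 = 131*(0*(35/2)) + 131 = 131*0 + 131 = 0 + 131 = 131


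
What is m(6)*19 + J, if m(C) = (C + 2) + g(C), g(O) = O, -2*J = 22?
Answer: 255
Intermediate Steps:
J = -11 (J = -½*22 = -11)
m(C) = 2 + 2*C (m(C) = (C + 2) + C = (2 + C) + C = 2 + 2*C)
m(6)*19 + J = (2 + 2*6)*19 - 11 = (2 + 12)*19 - 11 = 14*19 - 11 = 266 - 11 = 255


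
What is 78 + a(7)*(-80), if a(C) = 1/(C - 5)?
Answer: 38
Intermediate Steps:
a(C) = 1/(-5 + C)
78 + a(7)*(-80) = 78 - 80/(-5 + 7) = 78 - 80/2 = 78 + (½)*(-80) = 78 - 40 = 38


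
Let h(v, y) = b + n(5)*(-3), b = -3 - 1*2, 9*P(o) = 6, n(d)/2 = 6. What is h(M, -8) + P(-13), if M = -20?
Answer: -121/3 ≈ -40.333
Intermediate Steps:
n(d) = 12 (n(d) = 2*6 = 12)
P(o) = 2/3 (P(o) = (1/9)*6 = 2/3)
b = -5 (b = -3 - 2 = -5)
h(v, y) = -41 (h(v, y) = -5 + 12*(-3) = -5 - 36 = -41)
h(M, -8) + P(-13) = -41 + 2/3 = -121/3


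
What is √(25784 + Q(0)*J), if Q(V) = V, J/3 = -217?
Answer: 2*√6446 ≈ 160.57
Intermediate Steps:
J = -651 (J = 3*(-217) = -651)
√(25784 + Q(0)*J) = √(25784 + 0*(-651)) = √(25784 + 0) = √25784 = 2*√6446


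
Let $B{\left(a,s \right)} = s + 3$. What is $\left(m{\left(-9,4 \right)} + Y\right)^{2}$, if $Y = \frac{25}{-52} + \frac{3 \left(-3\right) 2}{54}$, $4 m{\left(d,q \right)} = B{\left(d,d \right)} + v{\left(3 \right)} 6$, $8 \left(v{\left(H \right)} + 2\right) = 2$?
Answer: $\frac{2374681}{97344} \approx 24.395$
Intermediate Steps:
$v{\left(H \right)} = - \frac{7}{4}$ ($v{\left(H \right)} = -2 + \frac{1}{8} \cdot 2 = -2 + \frac{1}{4} = - \frac{7}{4}$)
$B{\left(a,s \right)} = 3 + s$
$m{\left(d,q \right)} = - \frac{15}{8} + \frac{d}{4}$ ($m{\left(d,q \right)} = \frac{\left(3 + d\right) - \frac{21}{2}}{4} = \frac{- \frac{15}{2} + d}{4} = - \frac{15}{8} + \frac{d}{4}$)
$Y = - \frac{127}{156}$ ($Y = 25 \left(- \frac{1}{52}\right) + \left(-9\right) 2 \cdot \frac{1}{54} = - \frac{25}{52} - \frac{1}{3} = - \frac{127}{156} \approx -0.8141$)
$\left(m{\left(-9,4 \right)} + Y\right)^{2} = \left(\left(- \frac{15}{8} + \frac{1}{4} \left(-9\right)\right) - \frac{127}{156}\right)^{2} = \left(\left(- \frac{15}{8} - \frac{9}{4}\right) - \frac{127}{156}\right)^{2} = \left(- \frac{33}{8} - \frac{127}{156}\right)^{2} = \left(- \frac{1541}{312}\right)^{2} = \frac{2374681}{97344}$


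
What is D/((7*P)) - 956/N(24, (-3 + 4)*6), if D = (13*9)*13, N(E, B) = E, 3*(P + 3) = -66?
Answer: -50951/1050 ≈ -48.525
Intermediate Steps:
P = -25 (P = -3 + (⅓)*(-66) = -3 - 22 = -25)
D = 1521 (D = 117*13 = 1521)
D/((7*P)) - 956/N(24, (-3 + 4)*6) = 1521/((7*(-25))) - 956/24 = 1521/(-175) - 956*1/24 = 1521*(-1/175) - 239/6 = -1521/175 - 239/6 = -50951/1050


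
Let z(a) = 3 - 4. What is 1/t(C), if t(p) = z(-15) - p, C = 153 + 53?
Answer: -1/207 ≈ -0.0048309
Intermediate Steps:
z(a) = -1
C = 206
t(p) = -1 - p
1/t(C) = 1/(-1 - 1*206) = 1/(-1 - 206) = 1/(-207) = -1/207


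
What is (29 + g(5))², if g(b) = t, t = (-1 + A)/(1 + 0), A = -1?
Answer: 729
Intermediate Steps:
t = -2 (t = (-1 - 1)/(1 + 0) = -2/1 = -2*1 = -2)
g(b) = -2
(29 + g(5))² = (29 - 2)² = 27² = 729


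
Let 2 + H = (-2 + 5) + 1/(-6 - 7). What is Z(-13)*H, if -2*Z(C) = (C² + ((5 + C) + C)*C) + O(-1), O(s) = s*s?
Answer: -2658/13 ≈ -204.46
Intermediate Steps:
O(s) = s²
H = 12/13 (H = -2 + ((-2 + 5) + 1/(-6 - 7)) = -2 + (3 + 1/(-13)) = -2 + (3 - 1/13) = -2 + 38/13 = 12/13 ≈ 0.92308)
Z(C) = -½ - C²/2 - C*(5 + 2*C)/2 (Z(C) = -((C² + ((5 + C) + C)*C) + (-1)²)/2 = -((C² + (5 + 2*C)*C) + 1)/2 = -((C² + C*(5 + 2*C)) + 1)/2 = -(1 + C² + C*(5 + 2*C))/2 = -½ - C²/2 - C*(5 + 2*C)/2)
Z(-13)*H = (-½ - 5/2*(-13) - 3/2*(-13)²)*(12/13) = (-½ + 65/2 - 3/2*169)*(12/13) = (-½ + 65/2 - 507/2)*(12/13) = -443/2*12/13 = -2658/13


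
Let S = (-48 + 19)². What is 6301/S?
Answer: 6301/841 ≈ 7.4923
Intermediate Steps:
S = 841 (S = (-29)² = 841)
6301/S = 6301/841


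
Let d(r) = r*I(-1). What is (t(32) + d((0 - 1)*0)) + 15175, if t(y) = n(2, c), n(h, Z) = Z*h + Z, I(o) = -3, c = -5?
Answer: 15160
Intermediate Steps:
n(h, Z) = Z + Z*h
t(y) = -15 (t(y) = -5*(1 + 2) = -5*3 = -15)
d(r) = -3*r (d(r) = r*(-3) = -3*r)
(t(32) + d((0 - 1)*0)) + 15175 = (-15 - 3*(0 - 1)*0) + 15175 = (-15 - (-3)*0) + 15175 = (-15 - 3*0) + 15175 = (-15 + 0) + 15175 = -15 + 15175 = 15160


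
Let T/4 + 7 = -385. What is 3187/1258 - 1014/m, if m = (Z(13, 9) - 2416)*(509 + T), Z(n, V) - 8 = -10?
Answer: 104609669/41298882 ≈ 2.5330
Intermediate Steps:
T = -1568 (T = -28 + 4*(-385) = -28 - 1540 = -1568)
Z(n, V) = -2 (Z(n, V) = 8 - 10 = -2)
m = 2560662 (m = (-2 - 2416)*(509 - 1568) = -2418*(-1059) = 2560662)
3187/1258 - 1014/m = 3187/1258 - 1014/2560662 = 3187*(1/1258) - 1014*1/2560662 = 3187/1258 - 13/32829 = 104609669/41298882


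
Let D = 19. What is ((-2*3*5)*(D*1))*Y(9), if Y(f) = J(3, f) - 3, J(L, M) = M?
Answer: -3420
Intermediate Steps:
Y(f) = -3 + f (Y(f) = f - 3 = -3 + f)
((-2*3*5)*(D*1))*Y(9) = ((-2*3*5)*(19*1))*(-3 + 9) = (-6*5*19)*6 = -30*19*6 = -570*6 = -3420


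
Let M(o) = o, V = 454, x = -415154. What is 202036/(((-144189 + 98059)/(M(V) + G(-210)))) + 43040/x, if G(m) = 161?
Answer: -2579287918238/957552701 ≈ -2693.6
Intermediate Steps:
202036/(((-144189 + 98059)/(M(V) + G(-210)))) + 43040/x = 202036/(((-144189 + 98059)/(454 + 161))) + 43040/(-415154) = 202036/((-46130/615)) + 43040*(-1/415154) = 202036/((-46130*1/615)) - 21520/207577 = 202036/(-9226/123) - 21520/207577 = 202036*(-123/9226) - 21520/207577 = -12425214/4613 - 21520/207577 = -2579287918238/957552701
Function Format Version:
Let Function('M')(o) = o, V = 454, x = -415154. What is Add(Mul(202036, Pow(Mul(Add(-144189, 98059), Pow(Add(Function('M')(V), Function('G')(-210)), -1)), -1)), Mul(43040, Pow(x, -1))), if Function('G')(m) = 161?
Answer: Rational(-2579287918238, 957552701) ≈ -2693.6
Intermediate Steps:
Add(Mul(202036, Pow(Mul(Add(-144189, 98059), Pow(Add(Function('M')(V), Function('G')(-210)), -1)), -1)), Mul(43040, Pow(x, -1))) = Add(Mul(202036, Pow(Mul(Add(-144189, 98059), Pow(Add(454, 161), -1)), -1)), Mul(43040, Pow(-415154, -1))) = Add(Mul(202036, Pow(Mul(-46130, Pow(615, -1)), -1)), Mul(43040, Rational(-1, 415154))) = Add(Mul(202036, Pow(Mul(-46130, Rational(1, 615)), -1)), Rational(-21520, 207577)) = Add(Mul(202036, Pow(Rational(-9226, 123), -1)), Rational(-21520, 207577)) = Add(Mul(202036, Rational(-123, 9226)), Rational(-21520, 207577)) = Add(Rational(-12425214, 4613), Rational(-21520, 207577)) = Rational(-2579287918238, 957552701)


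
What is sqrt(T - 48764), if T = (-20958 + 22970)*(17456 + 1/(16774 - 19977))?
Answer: 4*sqrt(22488639695221)/3203 ≈ 5922.2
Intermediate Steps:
T = 112494072804/3203 (T = 2012*(17456 + 1/(-3203)) = 2012*(17456 - 1/3203) = 2012*(55911567/3203) = 112494072804/3203 ≈ 3.5121e+7)
sqrt(T - 48764) = sqrt(112494072804/3203 - 48764) = sqrt(112337881712/3203) = 4*sqrt(22488639695221)/3203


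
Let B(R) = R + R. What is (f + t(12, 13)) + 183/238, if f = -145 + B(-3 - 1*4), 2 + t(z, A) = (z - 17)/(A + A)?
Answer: -248175/1547 ≈ -160.42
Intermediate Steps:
t(z, A) = -2 + (-17 + z)/(2*A) (t(z, A) = -2 + (z - 17)/(A + A) = -2 + (-17 + z)/((2*A)) = -2 + (-17 + z)*(1/(2*A)) = -2 + (-17 + z)/(2*A))
B(R) = 2*R
f = -159 (f = -145 + 2*(-3 - 1*4) = -145 + 2*(-3 - 4) = -145 + 2*(-7) = -145 - 14 = -159)
(f + t(12, 13)) + 183/238 = (-159 + (½)*(-17 + 12 - 4*13)/13) + 183/238 = (-159 + (½)*(1/13)*(-17 + 12 - 52)) + 183*(1/238) = (-159 + (½)*(1/13)*(-57)) + 183/238 = (-159 - 57/26) + 183/238 = -4191/26 + 183/238 = -248175/1547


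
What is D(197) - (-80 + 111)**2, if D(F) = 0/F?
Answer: -961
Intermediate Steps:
D(F) = 0
D(197) - (-80 + 111)**2 = 0 - (-80 + 111)**2 = 0 - 1*31**2 = 0 - 1*961 = 0 - 961 = -961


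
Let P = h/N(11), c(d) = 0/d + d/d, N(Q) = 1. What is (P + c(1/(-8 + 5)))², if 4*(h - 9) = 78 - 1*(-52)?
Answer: 7225/4 ≈ 1806.3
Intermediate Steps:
h = 83/2 (h = 9 + (78 - 1*(-52))/4 = 9 + (78 + 52)/4 = 9 + (¼)*130 = 9 + 65/2 = 83/2 ≈ 41.500)
c(d) = 1 (c(d) = 0 + 1 = 1)
P = 83/2 (P = (83/2)/1 = (83/2)*1 = 83/2 ≈ 41.500)
(P + c(1/(-8 + 5)))² = (83/2 + 1)² = (85/2)² = 7225/4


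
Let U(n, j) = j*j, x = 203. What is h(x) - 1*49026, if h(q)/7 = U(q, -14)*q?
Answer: 229490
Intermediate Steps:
U(n, j) = j**2
h(q) = 1372*q (h(q) = 7*((-14)**2*q) = 7*(196*q) = 1372*q)
h(x) - 1*49026 = 1372*203 - 1*49026 = 278516 - 49026 = 229490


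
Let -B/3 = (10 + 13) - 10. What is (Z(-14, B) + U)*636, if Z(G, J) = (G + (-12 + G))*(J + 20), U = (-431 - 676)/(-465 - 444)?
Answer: 48897588/101 ≈ 4.8413e+5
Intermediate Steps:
B = -39 (B = -3*((10 + 13) - 10) = -3*(23 - 10) = -3*13 = -39)
U = 123/101 (U = -1107/(-909) = -1107*(-1/909) = 123/101 ≈ 1.2178)
Z(G, J) = (-12 + 2*G)*(20 + J)
(Z(-14, B) + U)*636 = ((-240 - 12*(-39) + 40*(-14) + 2*(-14)*(-39)) + 123/101)*636 = ((-240 + 468 - 560 + 1092) + 123/101)*636 = (760 + 123/101)*636 = (76883/101)*636 = 48897588/101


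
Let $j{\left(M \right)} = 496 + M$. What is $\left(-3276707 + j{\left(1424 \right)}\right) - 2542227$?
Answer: $-5817014$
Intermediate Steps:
$\left(-3276707 + j{\left(1424 \right)}\right) - 2542227 = \left(-3276707 + \left(496 + 1424\right)\right) - 2542227 = \left(-3276707 + 1920\right) - 2542227 = -3274787 - 2542227 = -5817014$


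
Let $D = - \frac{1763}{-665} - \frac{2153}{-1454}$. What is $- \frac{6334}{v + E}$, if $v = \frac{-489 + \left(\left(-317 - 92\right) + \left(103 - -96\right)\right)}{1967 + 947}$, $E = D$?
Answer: $- \frac{4461631184290}{2741497067} \approx -1627.4$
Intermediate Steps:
$D = \frac{3995147}{966910}$ ($D = \left(-1763\right) \left(- \frac{1}{665}\right) - - \frac{2153}{1454} = \frac{1763}{665} + \frac{2153}{1454} = \frac{3995147}{966910} \approx 4.1319$)
$E = \frac{3995147}{966910} \approx 4.1319$
$v = - \frac{699}{2914}$ ($v = \frac{-489 + \left(-409 + \left(103 + 96\right)\right)}{2914} = \left(-489 + \left(-409 + 199\right)\right) \frac{1}{2914} = \left(-489 - 210\right) \frac{1}{2914} = \left(-699\right) \frac{1}{2914} = - \frac{699}{2914} \approx -0.23988$)
$- \frac{6334}{v + E} = - \frac{6334}{- \frac{699}{2914} + \frac{3995147}{966910}} = - \frac{6334}{\frac{2741497067}{704393935}} = \left(-6334\right) \frac{704393935}{2741497067} = - \frac{4461631184290}{2741497067}$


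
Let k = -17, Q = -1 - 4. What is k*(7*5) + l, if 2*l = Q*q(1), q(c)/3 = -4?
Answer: -565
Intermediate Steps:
q(c) = -12 (q(c) = 3*(-4) = -12)
Q = -5
l = 30 (l = (-5*(-12))/2 = (1/2)*60 = 30)
k*(7*5) + l = -119*5 + 30 = -17*35 + 30 = -595 + 30 = -565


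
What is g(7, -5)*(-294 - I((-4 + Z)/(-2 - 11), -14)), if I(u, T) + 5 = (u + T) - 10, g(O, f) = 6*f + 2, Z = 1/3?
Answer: 289688/39 ≈ 7427.9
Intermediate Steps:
Z = ⅓ ≈ 0.33333
g(O, f) = 2 + 6*f
I(u, T) = -15 + T + u (I(u, T) = -5 + ((u + T) - 10) = -5 + ((T + u) - 10) = -5 + (-10 + T + u) = -15 + T + u)
g(7, -5)*(-294 - I((-4 + Z)/(-2 - 11), -14)) = (2 + 6*(-5))*(-294 - (-15 - 14 + (-4 + ⅓)/(-2 - 11))) = (2 - 30)*(-294 - (-15 - 14 - 11/3/(-13))) = -28*(-294 - (-15 - 14 - 11/3*(-1/13))) = -28*(-294 - (-15 - 14 + 11/39)) = -28*(-294 - 1*(-1120/39)) = -28*(-294 + 1120/39) = -28*(-10346/39) = 289688/39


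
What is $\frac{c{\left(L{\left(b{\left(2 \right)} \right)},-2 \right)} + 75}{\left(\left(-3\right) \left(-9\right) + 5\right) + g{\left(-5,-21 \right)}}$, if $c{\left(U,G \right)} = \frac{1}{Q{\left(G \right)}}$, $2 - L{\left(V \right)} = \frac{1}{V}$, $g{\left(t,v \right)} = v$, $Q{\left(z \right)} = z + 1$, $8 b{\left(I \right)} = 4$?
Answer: $\frac{74}{11} \approx 6.7273$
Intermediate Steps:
$b{\left(I \right)} = \frac{1}{2}$ ($b{\left(I \right)} = \frac{1}{8} \cdot 4 = \frac{1}{2}$)
$Q{\left(z \right)} = 1 + z$
$L{\left(V \right)} = 2 - \frac{1}{V}$
$c{\left(U,G \right)} = \frac{1}{1 + G}$
$\frac{c{\left(L{\left(b{\left(2 \right)} \right)},-2 \right)} + 75}{\left(\left(-3\right) \left(-9\right) + 5\right) + g{\left(-5,-21 \right)}} = \frac{\frac{1}{1 - 2} + 75}{\left(\left(-3\right) \left(-9\right) + 5\right) - 21} = \frac{\frac{1}{-1} + 75}{\left(27 + 5\right) - 21} = \frac{-1 + 75}{32 - 21} = \frac{74}{11}$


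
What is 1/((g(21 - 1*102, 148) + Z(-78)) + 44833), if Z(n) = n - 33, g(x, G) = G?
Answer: 1/44870 ≈ 2.2287e-5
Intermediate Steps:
Z(n) = -33 + n
1/((g(21 - 1*102, 148) + Z(-78)) + 44833) = 1/((148 + (-33 - 78)) + 44833) = 1/((148 - 111) + 44833) = 1/(37 + 44833) = 1/44870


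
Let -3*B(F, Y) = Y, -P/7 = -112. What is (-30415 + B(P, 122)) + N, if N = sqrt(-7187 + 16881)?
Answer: -91367/3 + sqrt(9694) ≈ -30357.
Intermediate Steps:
P = 784 (P = -7*(-112) = 784)
B(F, Y) = -Y/3
N = sqrt(9694) ≈ 98.458
(-30415 + B(P, 122)) + N = (-30415 - 1/3*122) + sqrt(9694) = (-30415 - 122/3) + sqrt(9694) = -91367/3 + sqrt(9694)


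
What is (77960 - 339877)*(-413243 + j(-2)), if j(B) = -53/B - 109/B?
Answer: 108214151554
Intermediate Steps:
j(B) = -162/B
(77960 - 339877)*(-413243 + j(-2)) = (77960 - 339877)*(-413243 - 162/(-2)) = -261917*(-413243 - 162*(-½)) = -261917*(-413243 + 81) = -261917*(-413162) = 108214151554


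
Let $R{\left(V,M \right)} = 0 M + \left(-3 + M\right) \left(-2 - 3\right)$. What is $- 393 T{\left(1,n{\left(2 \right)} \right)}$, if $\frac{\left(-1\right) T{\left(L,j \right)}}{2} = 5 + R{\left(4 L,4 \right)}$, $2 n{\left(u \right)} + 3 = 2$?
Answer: $0$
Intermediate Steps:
$n{\left(u \right)} = - \frac{1}{2}$ ($n{\left(u \right)} = - \frac{3}{2} + \frac{1}{2} \cdot 2 = - \frac{3}{2} + 1 = - \frac{1}{2}$)
$R{\left(V,M \right)} = 15 - 5 M$ ($R{\left(V,M \right)} = 0 + \left(-3 + M\right) \left(-5\right) = 0 - \left(-15 + 5 M\right) = 15 - 5 M$)
$T{\left(L,j \right)} = 0$ ($T{\left(L,j \right)} = - 2 \left(5 + \left(15 - 20\right)\right) = - 2 \left(5 - 5\right) = \left(-2\right) 0 = 0$)
$- 393 T{\left(1,n{\left(2 \right)} \right)} = \left(-393\right) 0 = 0$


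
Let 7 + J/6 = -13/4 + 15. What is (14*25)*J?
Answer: 9975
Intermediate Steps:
J = 57/2 (J = -42 + 6*(-13/4 + 15) = -42 + 6*(47/4) = -42 + 141/2 = 57/2 ≈ 28.500)
(14*25)*J = (14*25)*(57/2) = 350*(57/2) = 9975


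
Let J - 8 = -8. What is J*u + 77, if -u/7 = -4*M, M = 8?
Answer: 77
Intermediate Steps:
J = 0 (J = 8 - 8 = 0)
u = 224 (u = -(-28)*8 = -7*(-32) = 224)
J*u + 77 = 0*224 + 77 = 0 + 77 = 77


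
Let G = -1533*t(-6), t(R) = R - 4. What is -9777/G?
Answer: -3259/5110 ≈ -0.63777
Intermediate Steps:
t(R) = -4 + R
G = 15330 (G = -1533*(-4 - 6) = -1533*(-10) = 15330)
-9777/G = -9777/15330 = -9777*1/15330 = -3259/5110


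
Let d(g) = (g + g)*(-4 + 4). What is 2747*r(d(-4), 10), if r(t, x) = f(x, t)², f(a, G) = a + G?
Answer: 274700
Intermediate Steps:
f(a, G) = G + a
d(g) = 0 (d(g) = (2*g)*0 = 0)
r(t, x) = (t + x)²
2747*r(d(-4), 10) = 2747*(0 + 10)² = 2747*10² = 2747*100 = 274700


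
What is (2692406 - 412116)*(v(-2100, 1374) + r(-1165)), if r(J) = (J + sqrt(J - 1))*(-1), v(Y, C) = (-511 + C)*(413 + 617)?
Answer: 2029583515950 - 2280290*I*sqrt(1166) ≈ 2.0296e+12 - 7.7864e+7*I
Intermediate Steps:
v(Y, C) = -526330 + 1030*C (v(Y, C) = (-511 + C)*1030 = -526330 + 1030*C)
r(J) = -J - sqrt(-1 + J) (r(J) = (J + sqrt(-1 + J))*(-1) = -J - sqrt(-1 + J))
(2692406 - 412116)*(v(-2100, 1374) + r(-1165)) = (2692406 - 412116)*((-526330 + 1030*1374) + (-1*(-1165) - sqrt(-1 - 1165))) = 2280290*((-526330 + 1415220) + (1165 - sqrt(-1166))) = 2280290*(888890 + (1165 - I*sqrt(1166))) = 2280290*(890055 - I*sqrt(1166)) = 2029583515950 - 2280290*I*sqrt(1166)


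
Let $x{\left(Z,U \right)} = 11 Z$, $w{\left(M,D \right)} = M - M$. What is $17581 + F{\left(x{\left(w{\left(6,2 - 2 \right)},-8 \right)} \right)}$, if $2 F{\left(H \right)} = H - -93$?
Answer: $\frac{35255}{2} \approx 17628.0$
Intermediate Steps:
$w{\left(M,D \right)} = 0$
$F{\left(H \right)} = \frac{93}{2} + \frac{H}{2}$ ($F{\left(H \right)} = \frac{H - -93}{2} = \frac{H + 93}{2} = \frac{93 + H}{2} = \frac{93}{2} + \frac{H}{2}$)
$17581 + F{\left(x{\left(w{\left(6,2 - 2 \right)},-8 \right)} \right)} = 17581 + \left(\frac{93}{2} + \frac{11 \cdot 0}{2}\right) = 17581 + \left(\frac{93}{2} + \frac{1}{2} \cdot 0\right) = 17581 + \left(\frac{93}{2} + 0\right) = 17581 + \frac{93}{2} = \frac{35255}{2}$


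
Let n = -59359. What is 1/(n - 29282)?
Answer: -1/88641 ≈ -1.1281e-5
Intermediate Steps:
1/(n - 29282) = 1/(-59359 - 29282) = 1/(-88641) = -1/88641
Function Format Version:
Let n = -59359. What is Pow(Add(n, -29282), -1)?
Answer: Rational(-1, 88641) ≈ -1.1281e-5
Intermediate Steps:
Pow(Add(n, -29282), -1) = Pow(Add(-59359, -29282), -1) = Pow(-88641, -1) = Rational(-1, 88641)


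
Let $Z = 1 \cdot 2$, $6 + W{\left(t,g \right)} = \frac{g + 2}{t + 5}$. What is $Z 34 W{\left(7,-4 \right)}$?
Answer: $- \frac{1258}{3} \approx -419.33$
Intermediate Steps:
$W{\left(t,g \right)} = -6 + \frac{2 + g}{5 + t}$ ($W{\left(t,g \right)} = -6 + \frac{g + 2}{t + 5} = -6 + \frac{2 + g}{5 + t}$)
$Z = 2$
$Z 34 W{\left(7,-4 \right)} = 2 \cdot 34 \frac{-28 - 4 - 42}{5 + 7} = 68 \frac{-28 - 4 - 42}{12} = 68 \cdot \frac{1}{12} \left(-74\right) = 68 \left(- \frac{37}{6}\right) = - \frac{1258}{3}$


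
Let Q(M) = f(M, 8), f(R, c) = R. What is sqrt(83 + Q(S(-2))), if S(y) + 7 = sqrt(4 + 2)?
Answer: sqrt(76 + sqrt(6)) ≈ 8.8572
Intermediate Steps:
S(y) = -7 + sqrt(6) (S(y) = -7 + sqrt(4 + 2) = -7 + sqrt(6))
Q(M) = M
sqrt(83 + Q(S(-2))) = sqrt(83 + (-7 + sqrt(6))) = sqrt(76 + sqrt(6))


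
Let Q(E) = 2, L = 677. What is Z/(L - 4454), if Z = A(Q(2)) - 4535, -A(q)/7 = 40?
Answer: 1605/1259 ≈ 1.2748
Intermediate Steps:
A(q) = -280 (A(q) = -7*40 = -280)
Z = -4815 (Z = -280 - 4535 = -4815)
Z/(L - 4454) = -4815/(677 - 4454) = -4815/(-3777) = -4815*(-1/3777) = 1605/1259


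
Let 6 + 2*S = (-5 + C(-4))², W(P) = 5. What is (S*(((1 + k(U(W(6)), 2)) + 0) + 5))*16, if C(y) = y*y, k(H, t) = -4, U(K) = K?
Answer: 1840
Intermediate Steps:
C(y) = y²
S = 115/2 (S = -3 + (-5 + (-4)²)²/2 = -3 + (-5 + 16)²/2 = -3 + (½)*11² = -3 + (½)*121 = -3 + 121/2 = 115/2 ≈ 57.500)
(S*(((1 + k(U(W(6)), 2)) + 0) + 5))*16 = (115*(((1 - 4) + 0) + 5)/2)*16 = (115*((-3 + 0) + 5)/2)*16 = (115*(-3 + 5)/2)*16 = ((115/2)*2)*16 = 115*16 = 1840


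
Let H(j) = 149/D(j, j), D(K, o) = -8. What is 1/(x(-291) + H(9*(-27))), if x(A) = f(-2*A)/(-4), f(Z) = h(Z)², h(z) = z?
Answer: -8/677597 ≈ -1.1806e-5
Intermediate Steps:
H(j) = -149/8 (H(j) = 149/(-8) = 149*(-⅛) = -149/8)
f(Z) = Z²
x(A) = -A² (x(A) = (-2*A)²/(-4) = (4*A²)*(-¼) = -A²)
1/(x(-291) + H(9*(-27))) = 1/(-1*(-291)² - 149/8) = 1/(-1*84681 - 149/8) = 1/(-84681 - 149/8) = 1/(-677597/8) = -8/677597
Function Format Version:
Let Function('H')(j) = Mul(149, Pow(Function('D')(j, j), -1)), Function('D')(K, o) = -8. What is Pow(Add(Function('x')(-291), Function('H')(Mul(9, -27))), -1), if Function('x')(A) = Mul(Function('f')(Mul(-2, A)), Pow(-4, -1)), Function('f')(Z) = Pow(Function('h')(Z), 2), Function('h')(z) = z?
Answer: Rational(-8, 677597) ≈ -1.1806e-5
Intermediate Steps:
Function('H')(j) = Rational(-149, 8) (Function('H')(j) = Mul(149, Pow(-8, -1)) = Mul(149, Rational(-1, 8)) = Rational(-149, 8))
Function('f')(Z) = Pow(Z, 2)
Function('x')(A) = Mul(-1, Pow(A, 2)) (Function('x')(A) = Mul(Pow(Mul(-2, A), 2), Pow(-4, -1)) = Mul(Mul(4, Pow(A, 2)), Rational(-1, 4)) = Mul(-1, Pow(A, 2)))
Pow(Add(Function('x')(-291), Function('H')(Mul(9, -27))), -1) = Pow(Add(Mul(-1, Pow(-291, 2)), Rational(-149, 8)), -1) = Pow(Add(Mul(-1, 84681), Rational(-149, 8)), -1) = Pow(Add(-84681, Rational(-149, 8)), -1) = Pow(Rational(-677597, 8), -1) = Rational(-8, 677597)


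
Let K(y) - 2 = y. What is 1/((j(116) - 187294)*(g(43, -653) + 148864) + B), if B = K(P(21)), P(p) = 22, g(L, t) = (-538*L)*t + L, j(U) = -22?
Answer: -1/2857582192220 ≈ -3.4995e-13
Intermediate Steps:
g(L, t) = L - 538*L*t (g(L, t) = -538*L*t + L = L - 538*L*t)
K(y) = 2 + y
B = 24 (B = 2 + 22 = 24)
1/((j(116) - 187294)*(g(43, -653) + 148864) + B) = 1/((-22 - 187294)*(43*(1 - 538*(-653)) + 148864) + 24) = 1/(-187316*(43*(1 + 351314) + 148864) + 24) = 1/(-187316*(43*351315 + 148864) + 24) = 1/(-187316*(15106545 + 148864) + 24) = 1/(-187316*15255409 + 24) = 1/(-2857582192244 + 24) = 1/(-2857582192220) = -1/2857582192220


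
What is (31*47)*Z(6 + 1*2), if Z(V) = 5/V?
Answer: 7285/8 ≈ 910.63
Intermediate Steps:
(31*47)*Z(6 + 1*2) = (31*47)*(5/(6 + 1*2)) = 1457*(5/(6 + 2)) = 1457*(5/8) = 7285/8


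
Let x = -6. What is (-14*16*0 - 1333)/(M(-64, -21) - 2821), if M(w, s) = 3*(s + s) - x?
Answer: 1333/2941 ≈ 0.45325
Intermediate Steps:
M(w, s) = 6 + 6*s (M(w, s) = 3*(s + s) - 1*(-6) = 3*(2*s) + 6 = 6*s + 6 = 6 + 6*s)
(-14*16*0 - 1333)/(M(-64, -21) - 2821) = (-14*16*0 - 1333)/((6 + 6*(-21)) - 2821) = (-224*0 - 1333)/((6 - 126) - 2821) = (0 - 1333)/(-120 - 2821) = -1333/(-2941) = -1333*(-1/2941) = 1333/2941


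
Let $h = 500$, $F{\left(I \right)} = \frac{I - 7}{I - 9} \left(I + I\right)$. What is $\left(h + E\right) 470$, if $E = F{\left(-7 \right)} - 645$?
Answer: $- \frac{147815}{2} \approx -73908.0$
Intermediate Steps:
$F{\left(I \right)} = \frac{2 I \left(-7 + I\right)}{-9 + I}$ ($F{\left(I \right)} = \frac{-7 + I}{-9 + I} 2 I = \frac{2 I \left(-7 + I\right)}{-9 + I}$)
$E = - \frac{2629}{4}$ ($E = 2 \left(-7\right) \frac{1}{-9 - 7} \left(-7 - 7\right) - 645 = 2 \left(-7\right) \frac{1}{-16} \left(-14\right) - 645 = 2 \left(-7\right) \left(- \frac{1}{16}\right) \left(-14\right) - 645 = - \frac{49}{4} - 645 = - \frac{2629}{4} \approx -657.25$)
$\left(h + E\right) 470 = \left(500 - \frac{2629}{4}\right) 470 = \left(- \frac{629}{4}\right) 470 = - \frac{147815}{2}$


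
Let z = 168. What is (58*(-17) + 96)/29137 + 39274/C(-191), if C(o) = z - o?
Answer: 1144007028/10460183 ≈ 109.37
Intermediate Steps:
C(o) = 168 - o
(58*(-17) + 96)/29137 + 39274/C(-191) = (58*(-17) + 96)/29137 + 39274/(168 - 1*(-191)) = (-986 + 96)*(1/29137) + 39274/(168 + 191) = -890*1/29137 + 39274/359 = -890/29137 + 39274*(1/359) = -890/29137 + 39274/359 = 1144007028/10460183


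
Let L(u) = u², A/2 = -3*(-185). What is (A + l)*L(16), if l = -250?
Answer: 220160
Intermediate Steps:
A = 1110 (A = 2*(-3*(-185)) = 2*555 = 1110)
(A + l)*L(16) = (1110 - 250)*16² = 860*256 = 220160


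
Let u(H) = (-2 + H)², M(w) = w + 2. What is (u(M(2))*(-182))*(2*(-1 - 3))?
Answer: 5824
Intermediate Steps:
M(w) = 2 + w
(u(M(2))*(-182))*(2*(-1 - 3)) = ((-2 + (2 + 2))²*(-182))*(2*(-1 - 3)) = ((-2 + 4)²*(-182))*(2*(-4)) = (2²*(-182))*(-8) = (4*(-182))*(-8) = -728*(-8) = 5824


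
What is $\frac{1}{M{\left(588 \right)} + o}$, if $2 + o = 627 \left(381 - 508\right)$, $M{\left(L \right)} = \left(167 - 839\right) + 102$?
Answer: $- \frac{1}{80201} \approx -1.2469 \cdot 10^{-5}$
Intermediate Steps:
$M{\left(L \right)} = -570$ ($M{\left(L \right)} = -672 + 102 = -570$)
$o = -79631$ ($o = -2 + 627 \left(381 - 508\right) = -2 + 627 \left(-127\right) = -2 - 79629 = -79631$)
$\frac{1}{M{\left(588 \right)} + o} = \frac{1}{-570 - 79631} = \frac{1}{-80201} = - \frac{1}{80201}$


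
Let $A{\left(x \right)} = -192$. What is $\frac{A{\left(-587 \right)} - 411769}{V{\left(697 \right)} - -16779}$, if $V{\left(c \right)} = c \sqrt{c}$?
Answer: $\frac{23917971}{197488} - \frac{993553 \sqrt{697}}{197488} \approx -11.71$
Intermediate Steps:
$V{\left(c \right)} = c^{\frac{3}{2}}$
$\frac{A{\left(-587 \right)} - 411769}{V{\left(697 \right)} - -16779} = \frac{-192 - 411769}{697^{\frac{3}{2}} - -16779} = - \frac{411961}{697 \sqrt{697} + 16779} = - \frac{411961}{16779 + 697 \sqrt{697}}$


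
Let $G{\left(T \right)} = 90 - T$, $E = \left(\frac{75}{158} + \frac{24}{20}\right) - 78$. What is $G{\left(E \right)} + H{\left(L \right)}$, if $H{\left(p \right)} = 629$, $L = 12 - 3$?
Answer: $\frac{628307}{790} \approx 795.33$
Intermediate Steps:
$L = 9$ ($L = 12 - 3 = 9$)
$E = - \frac{60297}{790}$ ($E = \left(75 \cdot \frac{1}{158} + 24 \cdot \frac{1}{20}\right) - 78 = \left(\frac{75}{158} + \frac{6}{5}\right) - 78 = \frac{1323}{790} - 78 = - \frac{60297}{790} \approx -76.325$)
$G{\left(E \right)} + H{\left(L \right)} = \left(90 - - \frac{60297}{790}\right) + 629 = \left(90 + \frac{60297}{790}\right) + 629 = \frac{131397}{790} + 629 = \frac{628307}{790}$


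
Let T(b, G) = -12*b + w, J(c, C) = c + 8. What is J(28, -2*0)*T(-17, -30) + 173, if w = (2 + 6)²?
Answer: 9821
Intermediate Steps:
J(c, C) = 8 + c
w = 64 (w = 8² = 64)
T(b, G) = 64 - 12*b (T(b, G) = -12*b + 64 = 64 - 12*b)
J(28, -2*0)*T(-17, -30) + 173 = (8 + 28)*(64 - 12*(-17)) + 173 = 36*(64 + 204) + 173 = 36*268 + 173 = 9648 + 173 = 9821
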